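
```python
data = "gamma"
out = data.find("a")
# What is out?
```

Trace:
`data = "gamma"` → data = 'gamma'
`out = data.find("a")` → out = 1
So out = 1

Answer: 1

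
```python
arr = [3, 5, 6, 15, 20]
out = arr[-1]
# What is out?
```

Trace:
`arr = [3, 5, 6, 15, 20]` → arr = [3, 5, 6, 15, 20]
`out = arr[-1]` → out = 20
So out = 20

Answer: 20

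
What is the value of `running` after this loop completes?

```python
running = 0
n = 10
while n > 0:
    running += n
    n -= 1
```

Sum 10 down to 1
`running` takes the values: 0 → 10 → 19 → 27 → 34 → 40 → 45 → 49 → 52 → 54 → 55

Answer: 55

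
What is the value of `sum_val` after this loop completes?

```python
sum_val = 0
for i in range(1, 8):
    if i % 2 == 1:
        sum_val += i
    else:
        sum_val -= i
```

Add odd, subtract even
`sum_val` takes the values: 0 → 1 → -1 → 2 → -2 → 3 → -3 → 4

Answer: 4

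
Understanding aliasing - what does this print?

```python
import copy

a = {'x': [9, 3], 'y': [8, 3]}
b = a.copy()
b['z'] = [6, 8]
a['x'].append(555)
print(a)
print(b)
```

Key concept: shallow copy of dict with mutable values.
Step by step:
`a = {'x': [9, 3], 'y': [8, 3]}` → a = {'x': [9, 3], 'y': [8, 3]}
`b = a.copy()` → b = {'x': [9, 3], 'y': [8, 3]}
`b['z'] = [6, 8]` → b = {'x': [9, 3], 'y': [8, 3], 'z': [6, 8]}
`a['x'].append(555)` → a = {'x': [9, 3, 555], 'y': [8, 3]}; b = {'x': [9, 3, 555], 'y': [8, 3], 'z': [6, 8]}
`print(a)` → prints {'x': [9, 3, 555], 'y': [8, 3]}
`print(b)` → prints {'x': [9, 3, 555], 'y': [8, 3], 'z': [6, 8]}

Answer:
{'x': [9, 3, 555], 'y': [8, 3]}
{'x': [9, 3, 555], 'y': [8, 3], 'z': [6, 8]}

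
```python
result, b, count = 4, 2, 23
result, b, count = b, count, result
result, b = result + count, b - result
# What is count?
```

Trace:
`result, b, count = 4, 2, 23` → result = 4; b = 2; count = 23
`result, b, count = b, count, result` → result = 2; b = 23; count = 4
`result, b = result + count, b - result` → result = 6; b = 21
So count = 4

Answer: 4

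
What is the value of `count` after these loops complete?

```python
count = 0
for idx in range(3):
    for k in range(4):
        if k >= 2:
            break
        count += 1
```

Inner breaks at 2, outer runs 3 times
`count` takes the values: 0 → 1 → 2 → 3 → 4 → 5 → 6

Answer: 6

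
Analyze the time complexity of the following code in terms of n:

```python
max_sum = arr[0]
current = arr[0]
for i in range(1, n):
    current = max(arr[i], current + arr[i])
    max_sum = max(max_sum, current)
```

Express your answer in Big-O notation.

This is Kadane's algorithm for maximum subarray. Time complexity: O(n).

Answer: O(n)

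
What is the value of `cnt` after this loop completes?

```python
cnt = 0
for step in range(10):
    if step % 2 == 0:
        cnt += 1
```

Count numbers divisible by 2 in range(10)
`cnt` takes the values: 0 → 1 → 2 → 3 → 4 → 5

Answer: 5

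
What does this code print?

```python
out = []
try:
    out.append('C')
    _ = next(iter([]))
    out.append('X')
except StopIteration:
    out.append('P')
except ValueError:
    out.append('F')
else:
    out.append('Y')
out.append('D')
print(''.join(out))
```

Execution trace: 'C' (try body) → 'P' (except StopIteration) → 'D' (after the try/except). Output: CPD

Answer: CPD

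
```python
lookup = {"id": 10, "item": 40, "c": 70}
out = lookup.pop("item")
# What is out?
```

Trace:
`lookup = {"id": 10, "item": 40, "c": 70}` → lookup = {'id': 10, 'item': 40, 'c': 70}
`out = lookup.pop("item")` → lookup = {'id': 10, 'c': 70}; out = 40
So out = 40

Answer: 40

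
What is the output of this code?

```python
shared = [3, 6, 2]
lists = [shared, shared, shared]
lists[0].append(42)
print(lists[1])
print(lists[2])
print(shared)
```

Key concept: list of same reference.
Step by step:
`shared = [3, 6, 2]` → shared = [3, 6, 2]
`lists = [shared, shared, shared]` → lists = [[3, 6, 2], [3, 6, 2], [3, 6, 2]]
`lists[0].append(42)` → shared = [3, 6, 2, 42]; lists = [[3, 6, 2, 42], [3, 6, 2, 42], [3, 6, 2, 42]]
`print(lists[1])` → prints [3, 6, 2, 42]
`print(lists[2])` → prints [3, 6, 2, 42]
`print(shared)` → prints [3, 6, 2, 42]

Answer:
[3, 6, 2, 42]
[3, 6, 2, 42]
[3, 6, 2, 42]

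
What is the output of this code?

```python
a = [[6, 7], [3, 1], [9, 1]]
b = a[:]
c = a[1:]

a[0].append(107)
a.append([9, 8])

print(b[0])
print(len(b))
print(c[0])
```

Key concept: slice with nested mutation.
Step by step:
`a = [[6, 7], [3, 1], [9, 1]]` → a = [[6, 7], [3, 1], [9, 1]]
`b = a[:]` → b = [[6, 7], [3, 1], [9, 1]]
`c = a[1:]` → c = [[3, 1], [9, 1]]
`a[0].append(107)` → a = [[6, 7, 107], [3, 1], [9, 1]]; b = [[6, 7, 107], [3, 1], [9, 1]]
`a.append([9, 8])` → a = [[6, 7, 107], [3, 1], [9, 1], [9, 8]]
`print(b[0])` → prints [6, 7, 107]
`print(len(b))` → prints 3
`print(c[0])` → prints [3, 1]

Answer:
[6, 7, 107]
3
[3, 1]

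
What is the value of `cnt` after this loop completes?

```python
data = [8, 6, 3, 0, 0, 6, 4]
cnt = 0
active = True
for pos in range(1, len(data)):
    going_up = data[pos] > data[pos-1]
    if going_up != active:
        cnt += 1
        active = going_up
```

Count direction changes in [8, 6, 3, 0, 0, 6, 4]
`cnt` takes the values: 0 → 1 → 2 → 3

Answer: 3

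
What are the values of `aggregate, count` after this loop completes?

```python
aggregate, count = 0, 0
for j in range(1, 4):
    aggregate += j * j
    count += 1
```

Sum of squares and count
`aggregate, count` takes the values: (0, 0) → (1, 0) → (1, 1) → (5, 1) → (5, 2) → (14, 2) → (14, 3)

Answer: 14, 3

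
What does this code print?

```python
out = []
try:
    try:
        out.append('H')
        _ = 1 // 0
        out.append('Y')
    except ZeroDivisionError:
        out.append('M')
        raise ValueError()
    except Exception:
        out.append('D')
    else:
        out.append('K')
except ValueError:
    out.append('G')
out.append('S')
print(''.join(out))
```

Execution trace: 'H' (inner try body) → 'M' (inner except ZeroDivisionError) → 'G' (outer except ValueError) → 'S' (after the try/except). Output: HMGS

Answer: HMGS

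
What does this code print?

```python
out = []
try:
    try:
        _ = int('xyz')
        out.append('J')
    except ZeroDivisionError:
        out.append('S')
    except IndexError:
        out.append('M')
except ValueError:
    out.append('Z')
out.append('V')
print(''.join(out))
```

Execution trace: 'Z' (outer except ValueError) → 'V' (after the try/except). Output: ZV

Answer: ZV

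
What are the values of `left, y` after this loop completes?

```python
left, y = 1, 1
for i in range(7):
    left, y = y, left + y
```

Fibonacci: after 7 iterations
`left, y` takes the values: (1, 1) → (1, 2) → (2, 3) → (3, 5) → (5, 8) → (8, 13) → (13, 21) → (21, 34)

Answer: 21, 34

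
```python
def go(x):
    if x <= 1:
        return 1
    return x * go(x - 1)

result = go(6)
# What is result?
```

go(6) = 6 * 5 * 4 * 3 * 2 * 1 = 720

Answer: 720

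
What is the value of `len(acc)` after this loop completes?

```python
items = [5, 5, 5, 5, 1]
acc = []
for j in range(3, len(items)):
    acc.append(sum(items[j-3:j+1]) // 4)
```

Number of 4-element averages
`acc` takes the values: [] → [5] → [5, 4]
So `len(acc)` = 2

Answer: 2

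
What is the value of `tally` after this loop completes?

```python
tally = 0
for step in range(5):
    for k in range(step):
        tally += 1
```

Triangle number: 0+1+2+...+4
`tally` takes the values: 0 → 1 → 2 → 3 → 4 → 5 → 6 → 7 → 8 → 9 → 10

Answer: 10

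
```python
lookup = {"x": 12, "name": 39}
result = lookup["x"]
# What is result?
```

Trace:
`lookup = {"x": 12, "name": 39}` → lookup = {'x': 12, 'name': 39}
`result = lookup["x"]` → result = 12
So result = 12

Answer: 12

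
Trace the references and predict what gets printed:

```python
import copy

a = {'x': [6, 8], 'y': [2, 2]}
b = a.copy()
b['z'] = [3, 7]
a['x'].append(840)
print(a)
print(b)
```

Key concept: shallow copy of dict with mutable values.
Step by step:
`a = {'x': [6, 8], 'y': [2, 2]}` → a = {'x': [6, 8], 'y': [2, 2]}
`b = a.copy()` → b = {'x': [6, 8], 'y': [2, 2]}
`b['z'] = [3, 7]` → b = {'x': [6, 8], 'y': [2, 2], 'z': [3, 7]}
`a['x'].append(840)` → a = {'x': [6, 8, 840], 'y': [2, 2]}; b = {'x': [6, 8, 840], 'y': [2, 2], 'z': [3, 7]}
`print(a)` → prints {'x': [6, 8, 840], 'y': [2, 2]}
`print(b)` → prints {'x': [6, 8, 840], 'y': [2, 2], 'z': [3, 7]}

Answer:
{'x': [6, 8, 840], 'y': [2, 2]}
{'x': [6, 8, 840], 'y': [2, 2], 'z': [3, 7]}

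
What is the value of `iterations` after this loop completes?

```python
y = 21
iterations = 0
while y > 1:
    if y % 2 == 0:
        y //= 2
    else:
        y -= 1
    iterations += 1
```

Steps to reduce 21 to 1
`iterations` takes the values: 0 → 1 → 2 → 3 → 4 → 5 → 6

Answer: 6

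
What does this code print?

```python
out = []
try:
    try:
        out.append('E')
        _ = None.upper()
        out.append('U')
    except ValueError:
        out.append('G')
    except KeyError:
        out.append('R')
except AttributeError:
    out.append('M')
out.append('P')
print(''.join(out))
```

Execution trace: 'E' (try body) → 'M' (outer except AttributeError) → 'P' (after the try/except). Output: EMP

Answer: EMP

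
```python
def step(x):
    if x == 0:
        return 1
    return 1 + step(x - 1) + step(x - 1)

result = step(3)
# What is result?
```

step(x) = 1 + 2·step(x-1), step(0)=1. Closed form: (1+1)·2^3 - 1 = 15.

Answer: 15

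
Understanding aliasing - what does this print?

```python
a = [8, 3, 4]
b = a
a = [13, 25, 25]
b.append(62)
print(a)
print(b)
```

Key concept: rebinding vs mutation: a is rebound to a new list, b still points at the original.
Step by step:
`a = [8, 3, 4]` → a = [8, 3, 4]
`b = a` → b = [8, 3, 4] (same object as a)
`a = [13, 25, 25]` → a = [13, 25, 25]
`b.append(62)` → b = [8, 3, 4, 62]
`print(a)` → prints [13, 25, 25]
`print(b)` → prints [8, 3, 4, 62]

Answer:
[13, 25, 25]
[8, 3, 4, 62]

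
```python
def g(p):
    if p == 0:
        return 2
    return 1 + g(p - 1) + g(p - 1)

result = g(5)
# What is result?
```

g(p) = 1 + 2·g(p-1), g(0)=2. Closed form: (2+1)·2^5 - 1 = 95.

Answer: 95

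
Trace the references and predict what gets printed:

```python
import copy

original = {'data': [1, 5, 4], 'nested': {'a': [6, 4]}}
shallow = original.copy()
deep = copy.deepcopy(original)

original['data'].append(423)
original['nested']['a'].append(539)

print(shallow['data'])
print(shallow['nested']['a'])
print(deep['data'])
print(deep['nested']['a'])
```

Key concept: comparing shallow vs deep copy.
Step by step:
`original = {'data': [1, 5, 4], 'nested': {'a': [6, 4]}}` → original = {'data': [1, 5, 4], 'nested': {'a': [6, 4]}}
`shallow = original.copy()` → shallow = {'data': [1, 5, 4], 'nested': {'a': [6, 4]}}
`deep = copy.deepcopy(original)` → deep = {'data': [1, 5, 4], 'nested': {'a': [6, 4]}}
`original['data'].append(423)` → original = {'data': [1, 5, 4, 423], 'nested': {'a': [6, 4]}}; shallow = {'data': [1, 5, 4, 423], 'nested': {'a': [6, 4]}}
`original['nested']['a'].append(539)` → original = {'data': [1, 5, 4, 423], 'nested': {'a': [6, 4, 539]}}; shallow = {'data': [1, 5, 4, 423], 'nested': {'a': [6, 4, 539]}}
`print(shallow['data'])` → prints [1, 5, 4, 423]
`print(shallow['nested']['a'])` → prints [6, 4, 539]
`print(deep['data'])` → prints [1, 5, 4]
`print(deep['nested']['a'])` → prints [6, 4]

Answer:
[1, 5, 4, 423]
[6, 4, 539]
[1, 5, 4]
[6, 4]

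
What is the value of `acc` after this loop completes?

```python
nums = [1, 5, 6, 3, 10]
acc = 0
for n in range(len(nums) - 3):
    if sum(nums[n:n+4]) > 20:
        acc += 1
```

Count windows with sum > 20
`acc` takes the values: 0 → 1

Answer: 1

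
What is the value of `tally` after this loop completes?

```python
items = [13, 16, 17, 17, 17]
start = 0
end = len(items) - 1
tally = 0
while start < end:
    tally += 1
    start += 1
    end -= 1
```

Iterations until pointers meet (list length 5)
`tally` takes the values: 0 → 1 → 2

Answer: 2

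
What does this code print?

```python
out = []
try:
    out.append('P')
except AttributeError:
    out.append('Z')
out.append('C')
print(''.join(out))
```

Execution trace: 'P' (try body, no exception) → 'C' (after the try/except). Output: PC

Answer: PC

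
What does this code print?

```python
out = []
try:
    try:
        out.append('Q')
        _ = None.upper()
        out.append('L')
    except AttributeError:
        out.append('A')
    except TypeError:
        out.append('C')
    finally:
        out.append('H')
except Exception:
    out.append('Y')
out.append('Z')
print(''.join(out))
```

Execution trace: 'Q' (inner try body) → 'A' (inner except AttributeError) → 'H' (inner finally) → 'Z' (after the try/except). Output: QAHZ

Answer: QAHZ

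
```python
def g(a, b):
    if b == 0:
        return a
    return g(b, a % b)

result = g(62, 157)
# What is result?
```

g(62, 157) -> g(157, 62) -> g(62, 33) -> g(33, 29) -> g(29, 4) -> g(4, 1) -> g(1, 0) -> 1

Answer: 1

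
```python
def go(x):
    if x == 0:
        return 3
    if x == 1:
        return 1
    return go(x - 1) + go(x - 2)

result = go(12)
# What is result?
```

Build up from base cases: go(0)=3, go(1)=1, go(2)=4, go(3)=5, go(4)=9, go(5)=14, go(6)=23, ..., go(12)=411

Answer: 411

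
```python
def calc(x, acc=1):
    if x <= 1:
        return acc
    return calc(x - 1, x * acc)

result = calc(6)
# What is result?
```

Accumulator trace (n, acc): (6, 1) -> (5, 6) -> (4, 30) -> (3, 120) -> (2, 360) -> (1, 720) -> return 720

Answer: 720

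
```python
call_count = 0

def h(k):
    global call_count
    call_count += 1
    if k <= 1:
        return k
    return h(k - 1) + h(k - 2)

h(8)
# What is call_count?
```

Calls(k) = 1 + Calls(k-1) + Calls(k-2); Calls(0)=Calls(1)=1. For k=8 this gives 67.

Answer: 67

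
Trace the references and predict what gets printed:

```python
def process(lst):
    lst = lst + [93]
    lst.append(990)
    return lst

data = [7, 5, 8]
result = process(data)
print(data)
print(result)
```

Key concept: rebinding parameter vs mutation.
Step by step:
`data = [7, 5, 8]` → data = [7, 5, 8]
`result = process(data)` → result = [7, 5, 8, 93, 990]
`print(data)` → prints [7, 5, 8]
`print(result)` → prints [7, 5, 8, 93, 990]

Answer:
[7, 5, 8]
[7, 5, 8, 93, 990]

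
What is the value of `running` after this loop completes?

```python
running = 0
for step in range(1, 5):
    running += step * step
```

Sum of squares 1² to 4² = 30
`running` takes the values: 0 → 1 → 5 → 14 → 30

Answer: 30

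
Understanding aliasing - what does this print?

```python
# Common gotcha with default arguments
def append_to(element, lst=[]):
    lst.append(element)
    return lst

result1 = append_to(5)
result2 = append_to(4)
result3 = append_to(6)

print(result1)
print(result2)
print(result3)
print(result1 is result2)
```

Key concept: mutable default argument gotcha.
Step by step:
`result1 = append_to(5)` → result1 = [5]
`result2 = append_to(4)` → result1 = [5, 4] (same object as result2); result2 = [5, 4] (same object as result1)
`result3 = append_to(6)` → result1 = [5, 4, 6] (same object as result2, result3); result2 = [5, 4, 6] (same object as result1, result3); result3 = [5, 4, 6] (same object as result1, result2)
`print(result1)` → prints [5, 4, 6]
`print(result2)` → prints [5, 4, 6]
`print(result3)` → prints [5, 4, 6]
`print(result1 is result2)` → prints True

Answer:
[5, 4, 6]
[5, 4, 6]
[5, 4, 6]
True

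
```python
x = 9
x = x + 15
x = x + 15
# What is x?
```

Trace:
`x = 9` → x = 9
`x = x + 15` → x = 24
`x = x + 15` → x = 39
So x = 39

Answer: 39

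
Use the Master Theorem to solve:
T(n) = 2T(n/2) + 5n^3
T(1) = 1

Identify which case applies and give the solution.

a=2, b=2, f(n)=5n^3. log_2(2) = 1. Since c=3 > 1 and the regularity condition holds (2(n/2)^3 = (2/2^3)n^3 with 2/2^3 < 1), Case 3 applies: T(n) = Θ(f(n)) = O(n^3).

Answer: O(n^3) - Case 3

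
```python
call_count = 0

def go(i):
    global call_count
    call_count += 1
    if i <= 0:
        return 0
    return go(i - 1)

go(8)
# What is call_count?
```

Linear recursion stepping by 1: 9 calls from i=8 down to ≤0.

Answer: 9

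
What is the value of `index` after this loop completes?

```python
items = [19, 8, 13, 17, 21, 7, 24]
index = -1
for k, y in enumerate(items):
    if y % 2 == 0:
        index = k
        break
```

First even number index in [19, 8, 13, 17, 21, 7, 24]
`index` takes the values: -1 → 1

Answer: 1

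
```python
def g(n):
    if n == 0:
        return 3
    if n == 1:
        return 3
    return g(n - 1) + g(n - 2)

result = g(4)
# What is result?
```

Build up from base cases: g(0)=3, g(1)=3, g(2)=6, g(3)=9, g(4)=15

Answer: 15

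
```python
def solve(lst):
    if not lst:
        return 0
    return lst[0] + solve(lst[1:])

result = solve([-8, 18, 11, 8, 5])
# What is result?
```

(-8) + 18 + 11 + 8 + 5 + 0 = 34

Answer: 34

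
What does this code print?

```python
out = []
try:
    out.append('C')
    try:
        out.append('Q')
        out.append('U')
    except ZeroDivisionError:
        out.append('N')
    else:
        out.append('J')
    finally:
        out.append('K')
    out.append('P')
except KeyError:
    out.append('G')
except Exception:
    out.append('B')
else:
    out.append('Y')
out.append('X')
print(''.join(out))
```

Execution trace: 'C' (try body) → 'Q' (inner try body) → 'U' (inner try body, no exception) → 'J' (inner else) → 'K' (inner finally) → 'P' (try body, no exception) → 'Y' (else) → 'X' (after the try/except). Output: CQUJKPYX

Answer: CQUJKPYX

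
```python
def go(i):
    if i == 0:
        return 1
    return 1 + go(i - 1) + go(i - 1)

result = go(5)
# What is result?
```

go(i) = 1 + 2·go(i-1), go(0)=1. Closed form: (1+1)·2^5 - 1 = 63.

Answer: 63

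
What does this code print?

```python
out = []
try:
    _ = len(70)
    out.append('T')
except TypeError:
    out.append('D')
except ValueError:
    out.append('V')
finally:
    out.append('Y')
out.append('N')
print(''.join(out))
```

Execution trace: 'D' (except TypeError) → 'Y' (finally) → 'N' (after the try/except). Output: DYN

Answer: DYN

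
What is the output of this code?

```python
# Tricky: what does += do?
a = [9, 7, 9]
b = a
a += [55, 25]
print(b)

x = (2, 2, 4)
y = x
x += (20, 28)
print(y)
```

Key concept: += behavior differs for mutable vs immutable.
Step by step:
`a = [9, 7, 9]` → a = [9, 7, 9]
`b = a` → b = [9, 7, 9] (same object as a)
`a += [55, 25]` → a = [9, 7, 9, 55, 25] (same object as b); b = [9, 7, 9, 55, 25] (same object as a)
`print(b)` → prints [9, 7, 9, 55, 25]
`x = (2, 2, 4)` → x = (2, 2, 4)
`y = x` → y = (2, 2, 4)
`x += (20, 28)` → x = (2, 2, 4, 20, 28)
`print(y)` → prints (2, 2, 4)

Answer:
[9, 7, 9, 55, 25]
(2, 2, 4)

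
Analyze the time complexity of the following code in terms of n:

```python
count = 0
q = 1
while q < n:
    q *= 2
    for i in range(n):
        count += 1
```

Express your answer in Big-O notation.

Each loop level contributes: log n × n. Multiplying the contributions gives O(n log n).

Answer: O(n log n)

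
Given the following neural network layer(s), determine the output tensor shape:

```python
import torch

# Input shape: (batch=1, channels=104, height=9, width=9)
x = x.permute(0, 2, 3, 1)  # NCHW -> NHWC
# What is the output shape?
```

Input: (1, 104, 9, 9) -> Output: (1, 9, 9, 104)

Answer: (1, 9, 9, 104)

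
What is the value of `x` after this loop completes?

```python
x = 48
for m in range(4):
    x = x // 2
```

Halve 4 times: 48 // 2^4 = 3
`x` takes the values: 48 → 24 → 12 → 6 → 3

Answer: 3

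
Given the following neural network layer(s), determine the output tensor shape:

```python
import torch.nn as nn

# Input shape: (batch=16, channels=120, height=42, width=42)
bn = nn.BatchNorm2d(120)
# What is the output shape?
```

Input: (16, 120, 42, 42) -> Output: (16, 120, 42, 42)

Answer: (16, 120, 42, 42)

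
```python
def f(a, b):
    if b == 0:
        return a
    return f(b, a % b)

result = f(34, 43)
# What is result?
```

f(34, 43) -> f(43, 34) -> f(34, 9) -> f(9, 7) -> f(7, 2) -> f(2, 1) -> f(1, 0) -> 1

Answer: 1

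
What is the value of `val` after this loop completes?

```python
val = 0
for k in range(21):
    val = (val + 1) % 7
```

Increment mod 7, 21 times = 0
`val` takes the values: 0 → 1 → 2 → 3 → 4 → 5 → 6 → 0 → 1 → 2 → 3 → 4 → 5 → 6 → 0 → 1 → 2 → 3 → 4 → 5 → 6 → 0

Answer: 0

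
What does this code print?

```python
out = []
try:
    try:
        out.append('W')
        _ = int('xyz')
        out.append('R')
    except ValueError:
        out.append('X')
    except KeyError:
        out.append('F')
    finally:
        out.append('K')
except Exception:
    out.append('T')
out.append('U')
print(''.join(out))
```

Execution trace: 'W' (inner try body) → 'X' (inner except ValueError) → 'K' (inner finally) → 'U' (after the try/except). Output: WXKU

Answer: WXKU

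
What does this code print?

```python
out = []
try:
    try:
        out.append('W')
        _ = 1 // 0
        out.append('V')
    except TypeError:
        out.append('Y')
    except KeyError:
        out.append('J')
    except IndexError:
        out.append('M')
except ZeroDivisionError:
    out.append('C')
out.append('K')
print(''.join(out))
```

Execution trace: 'W' (try body) → 'C' (outer except ZeroDivisionError) → 'K' (after the try/except). Output: WCK

Answer: WCK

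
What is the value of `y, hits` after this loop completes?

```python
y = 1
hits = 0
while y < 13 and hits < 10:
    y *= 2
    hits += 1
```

Double until >= 13 or 10 iterations
`y, hits` takes the values: (1, 0) → (2, 0) → (2, 1) → (4, 1) → (4, 2) → (8, 2) → (8, 3) → (16, 3) → (16, 4)

Answer: 16, 4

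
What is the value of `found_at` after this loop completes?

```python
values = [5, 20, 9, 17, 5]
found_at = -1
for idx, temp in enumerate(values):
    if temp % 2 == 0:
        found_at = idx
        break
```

First even number index in [5, 20, 9, 17, 5]
`found_at` takes the values: -1 → 1

Answer: 1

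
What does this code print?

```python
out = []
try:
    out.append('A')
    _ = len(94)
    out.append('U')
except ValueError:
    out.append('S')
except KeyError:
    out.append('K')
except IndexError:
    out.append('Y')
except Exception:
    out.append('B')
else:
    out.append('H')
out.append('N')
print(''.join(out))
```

Execution trace: 'A' (try body) → 'B' (except Exception) → 'N' (after the try/except). Output: ABN

Answer: ABN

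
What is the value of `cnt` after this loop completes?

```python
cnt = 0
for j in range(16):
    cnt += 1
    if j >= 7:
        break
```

Loop breaks when j reaches 7, cnt is 8
`cnt` takes the values: 0 → 1 → 2 → 3 → 4 → 5 → 6 → 7 → 8

Answer: 8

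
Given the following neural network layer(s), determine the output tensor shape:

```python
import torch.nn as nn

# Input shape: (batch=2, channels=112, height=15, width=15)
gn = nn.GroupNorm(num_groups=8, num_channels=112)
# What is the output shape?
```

Input: (2, 112, 15, 15) -> Output: (2, 112, 15, 15)

Answer: (2, 112, 15, 15)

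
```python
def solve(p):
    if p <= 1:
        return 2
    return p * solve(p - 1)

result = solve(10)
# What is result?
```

solve(10) = 10 * 9 * 8 * 7 * 6 * 5 * 4 * 3 * 2 * 2 = 7257600

Answer: 7257600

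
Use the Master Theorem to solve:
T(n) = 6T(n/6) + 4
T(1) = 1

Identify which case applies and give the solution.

a=6, b=6, f(n)=4. log_6(6) = 1. Since c=0 < 1, Case 1 applies: T(n) = Θ(n^log_b(a)) = O(n).

Answer: O(n) - Case 1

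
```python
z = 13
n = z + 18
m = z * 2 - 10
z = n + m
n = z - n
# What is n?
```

Trace:
`z = 13` → z = 13
`n = z + 18` → n = 31
`m = z * 2 - 10` → m = 16
`z = n + m` → z = 47
`n = z - n` → n = 16
So n = 16

Answer: 16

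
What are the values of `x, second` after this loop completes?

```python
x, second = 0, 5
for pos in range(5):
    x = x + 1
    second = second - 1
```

x goes 0→5, second goes 5→0
`x, second` takes the values: (0, 5) → (1, 5) → (1, 4) → (2, 4) → (2, 3) → (3, 3) → (3, 2) → (4, 2) → (4, 1) → (5, 1) → (5, 0)

Answer: 5, 0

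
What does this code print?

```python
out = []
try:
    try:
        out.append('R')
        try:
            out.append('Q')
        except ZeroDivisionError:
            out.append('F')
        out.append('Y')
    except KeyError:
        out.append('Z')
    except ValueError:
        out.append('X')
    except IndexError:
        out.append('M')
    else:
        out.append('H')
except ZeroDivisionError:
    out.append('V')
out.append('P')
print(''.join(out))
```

Execution trace: 'R' (try body) → 'Q' (inner try body, no exception) → 'Y' (try body, no exception) → 'H' (else) → 'P' (after the try/except). Output: RQYHP

Answer: RQYHP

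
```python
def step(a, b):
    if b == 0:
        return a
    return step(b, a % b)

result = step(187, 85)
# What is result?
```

step(187, 85) -> step(85, 17) -> step(17, 0) -> 17

Answer: 17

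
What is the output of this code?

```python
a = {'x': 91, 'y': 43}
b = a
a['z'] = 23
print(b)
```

Key concept: dict aliasing.
Step by step:
`a = {'x': 91, 'y': 43}` → a = {'x': 91, 'y': 43}
`b = a` → b = {'x': 91, 'y': 43} (same object as a)
`a['z'] = 23` → a = {'x': 91, 'y': 43, 'z': 23} (same object as b); b = {'x': 91, 'y': 43, 'z': 23} (same object as a)
`print(b)` → prints {'x': 91, 'y': 43, 'z': 23}

Answer: {'x': 91, 'y': 43, 'z': 23}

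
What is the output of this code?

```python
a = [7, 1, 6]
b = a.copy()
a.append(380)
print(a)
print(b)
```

Key concept: list.copy() creates independent copy.
Step by step:
`a = [7, 1, 6]` → a = [7, 1, 6]
`b = a.copy()` → b = [7, 1, 6]
`a.append(380)` → a = [7, 1, 6, 380]
`print(a)` → prints [7, 1, 6, 380]
`print(b)` → prints [7, 1, 6]

Answer:
[7, 1, 6, 380]
[7, 1, 6]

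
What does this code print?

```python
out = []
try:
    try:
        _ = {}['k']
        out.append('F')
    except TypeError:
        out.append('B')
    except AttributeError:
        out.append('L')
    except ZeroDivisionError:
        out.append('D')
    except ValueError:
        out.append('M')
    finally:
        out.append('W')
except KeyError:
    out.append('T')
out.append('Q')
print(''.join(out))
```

Execution trace: 'W' (finally) → 'T' (outer except KeyError) → 'Q' (after the try/except). Output: WTQ

Answer: WTQ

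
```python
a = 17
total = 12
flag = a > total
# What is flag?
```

Trace:
`a = 17` → a = 17
`total = 12` → total = 12
`flag = a > total` → flag = True
So flag = True

Answer: True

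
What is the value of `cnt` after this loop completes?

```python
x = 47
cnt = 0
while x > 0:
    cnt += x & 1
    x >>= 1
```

Count set bits in 47 (binary: 0b101111)
`cnt` takes the values: 0 → 1 → 2 → 3 → 4 → 5

Answer: 5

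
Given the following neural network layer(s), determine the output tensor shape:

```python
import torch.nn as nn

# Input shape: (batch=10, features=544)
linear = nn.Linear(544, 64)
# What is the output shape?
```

Input: (10, 544) -> Output: (10, 64)

Answer: (10, 64)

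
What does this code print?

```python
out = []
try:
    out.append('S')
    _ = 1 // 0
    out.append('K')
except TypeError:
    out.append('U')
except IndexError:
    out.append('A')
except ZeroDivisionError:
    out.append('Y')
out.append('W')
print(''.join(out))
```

Execution trace: 'S' (try body) → 'Y' (except ZeroDivisionError) → 'W' (after the try/except). Output: SYW

Answer: SYW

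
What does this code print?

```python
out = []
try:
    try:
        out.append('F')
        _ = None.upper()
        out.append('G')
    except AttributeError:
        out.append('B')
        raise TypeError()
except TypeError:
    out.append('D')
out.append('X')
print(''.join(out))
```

Execution trace: 'F' (inner try body) → 'B' (inner except AttributeError) → 'D' (outer except TypeError) → 'X' (after the try/except). Output: FBDX

Answer: FBDX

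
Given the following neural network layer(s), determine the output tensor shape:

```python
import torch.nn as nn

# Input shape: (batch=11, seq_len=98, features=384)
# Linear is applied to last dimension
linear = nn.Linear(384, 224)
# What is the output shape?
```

Input: (11, 98, 384) -> Output: (11, 98, 224)

Answer: (11, 98, 224)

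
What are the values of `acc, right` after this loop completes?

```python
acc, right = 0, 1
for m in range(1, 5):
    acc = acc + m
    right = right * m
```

Sum and factorial of 1 to 4
`acc, right` takes the values: (0, 1) → (1, 1) → (3, 1) → (3, 2) → (6, 2) → (6, 6) → (10, 6) → (10, 24)

Answer: 10, 24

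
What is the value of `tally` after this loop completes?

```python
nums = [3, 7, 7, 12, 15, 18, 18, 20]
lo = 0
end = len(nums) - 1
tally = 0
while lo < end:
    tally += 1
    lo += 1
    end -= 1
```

Iterations until pointers meet (list length 8)
`tally` takes the values: 0 → 1 → 2 → 3 → 4

Answer: 4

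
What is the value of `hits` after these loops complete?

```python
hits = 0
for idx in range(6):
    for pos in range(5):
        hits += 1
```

6 * 5 = 30
`hits` takes the values: 0 → 1 → 2 → 3 → 4 → 5 → 6 → 7 → 8 → 9 → 10 → 11 → 12 → 13 → 14 → 15 → 16 → 17 → 18 → 19 → 20 → 21 → 22 → 23 → 24 → 25 → 26 → 27 → 28 → 29 → 30

Answer: 30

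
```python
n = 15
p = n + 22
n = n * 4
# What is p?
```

Trace:
`n = 15` → n = 15
`p = n + 22` → p = 37
`n = n * 4` → n = 60
So p = 37

Answer: 37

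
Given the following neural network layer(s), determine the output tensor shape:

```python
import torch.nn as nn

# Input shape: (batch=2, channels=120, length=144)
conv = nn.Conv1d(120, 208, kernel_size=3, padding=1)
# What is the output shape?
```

Input: (2, 120, 144) -> Output: (2, 208, 144)

Answer: (2, 208, 144)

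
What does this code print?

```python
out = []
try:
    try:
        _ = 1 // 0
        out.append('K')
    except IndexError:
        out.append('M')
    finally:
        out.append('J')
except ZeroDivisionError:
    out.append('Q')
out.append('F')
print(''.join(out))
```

Execution trace: 'J' (finally) → 'Q' (outer except ZeroDivisionError) → 'F' (after the try/except). Output: JQF

Answer: JQF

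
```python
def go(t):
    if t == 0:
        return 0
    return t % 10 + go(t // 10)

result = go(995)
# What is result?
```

Sum of digits of 995: 5 + 9 + 9 = 23

Answer: 23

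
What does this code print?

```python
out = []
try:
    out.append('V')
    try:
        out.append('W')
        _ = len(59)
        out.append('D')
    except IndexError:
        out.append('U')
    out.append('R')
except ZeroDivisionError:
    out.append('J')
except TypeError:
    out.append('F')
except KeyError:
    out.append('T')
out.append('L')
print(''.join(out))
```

Execution trace: 'V' (try body) → 'W' (inner try body) → 'F' (except TypeError) → 'L' (after the try/except). Output: VWFL

Answer: VWFL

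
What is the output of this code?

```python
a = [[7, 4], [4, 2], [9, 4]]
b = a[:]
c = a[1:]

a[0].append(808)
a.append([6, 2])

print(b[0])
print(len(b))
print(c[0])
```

Key concept: slice with nested mutation.
Step by step:
`a = [[7, 4], [4, 2], [9, 4]]` → a = [[7, 4], [4, 2], [9, 4]]
`b = a[:]` → b = [[7, 4], [4, 2], [9, 4]]
`c = a[1:]` → c = [[4, 2], [9, 4]]
`a[0].append(808)` → a = [[7, 4, 808], [4, 2], [9, 4]]; b = [[7, 4, 808], [4, 2], [9, 4]]
`a.append([6, 2])` → a = [[7, 4, 808], [4, 2], [9, 4], [6, 2]]
`print(b[0])` → prints [7, 4, 808]
`print(len(b))` → prints 3
`print(c[0])` → prints [4, 2]

Answer:
[7, 4, 808]
3
[4, 2]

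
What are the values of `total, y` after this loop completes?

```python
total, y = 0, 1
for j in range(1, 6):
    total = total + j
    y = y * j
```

Sum and factorial of 1 to 5
`total, y` takes the values: (0, 1) → (1, 1) → (3, 1) → (3, 2) → (6, 2) → (6, 6) → (10, 6) → (10, 24) → (15, 24) → (15, 120)

Answer: 15, 120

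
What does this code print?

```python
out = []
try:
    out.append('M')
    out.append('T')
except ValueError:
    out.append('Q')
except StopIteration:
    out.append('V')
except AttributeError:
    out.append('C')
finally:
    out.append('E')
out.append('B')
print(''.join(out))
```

Execution trace: 'M' (try body) → 'T' (try body, no exception) → 'E' (finally) → 'B' (after the try/except). Output: MTEB

Answer: MTEB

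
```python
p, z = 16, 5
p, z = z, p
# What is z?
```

Trace:
`p, z = 16, 5` → p = 16; z = 5
`p, z = z, p` → p = 5; z = 16
So z = 16

Answer: 16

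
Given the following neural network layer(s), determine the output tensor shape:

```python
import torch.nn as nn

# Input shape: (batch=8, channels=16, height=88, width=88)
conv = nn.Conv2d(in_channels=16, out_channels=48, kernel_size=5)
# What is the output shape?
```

Input: (8, 16, 88, 88) -> Output: (8, 48, 84, 84)

Answer: (8, 48, 84, 84)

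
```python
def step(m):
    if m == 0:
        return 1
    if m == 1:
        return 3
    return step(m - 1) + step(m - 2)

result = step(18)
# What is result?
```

Build up from base cases: step(0)=1, step(1)=3, step(2)=4, step(3)=7, step(4)=11, step(5)=18, step(6)=29, ..., step(18)=9349

Answer: 9349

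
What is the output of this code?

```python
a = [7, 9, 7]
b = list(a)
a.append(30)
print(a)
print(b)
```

Key concept: list() constructor creates copy.
Step by step:
`a = [7, 9, 7]` → a = [7, 9, 7]
`b = list(a)` → b = [7, 9, 7]
`a.append(30)` → a = [7, 9, 7, 30]
`print(a)` → prints [7, 9, 7, 30]
`print(b)` → prints [7, 9, 7]

Answer:
[7, 9, 7, 30]
[7, 9, 7]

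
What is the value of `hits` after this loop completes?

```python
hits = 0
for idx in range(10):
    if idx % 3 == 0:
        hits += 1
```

Count numbers divisible by 3 in range(10)
`hits` takes the values: 0 → 1 → 2 → 3 → 4

Answer: 4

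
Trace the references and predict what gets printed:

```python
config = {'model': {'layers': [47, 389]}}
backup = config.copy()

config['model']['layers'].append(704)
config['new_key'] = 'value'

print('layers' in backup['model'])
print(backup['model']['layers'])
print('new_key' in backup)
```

Key concept: shallow copy gotcha with nested dict.
Step by step:
`config = {'model': {'layers': [47, 389]}}` → config = {'model': {'layers': [47, 389]}}
`backup = config.copy()` → backup = {'model': {'layers': [47, 389]}}
`config['model']['layers'].append(704)` → config = {'model': {'layers': [47, 389, 704]}}; backup = {'model': {'layers': [47, 389, 704]}}
`config['new_key'] = 'value'` → config = {'model': {'layers': [47, 389, 704]}, 'new_key': 'value'}
`print('layers' in backup['model'])` → prints True
`print(backup['model']['layers'])` → prints [47, 389, 704]
`print('new_key' in backup)` → prints False

Answer:
True
[47, 389, 704]
False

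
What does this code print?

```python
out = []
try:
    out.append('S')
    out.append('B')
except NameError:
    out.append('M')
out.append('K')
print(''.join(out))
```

Execution trace: 'S' (try body) → 'B' (try body, no exception) → 'K' (after the try/except). Output: SBK

Answer: SBK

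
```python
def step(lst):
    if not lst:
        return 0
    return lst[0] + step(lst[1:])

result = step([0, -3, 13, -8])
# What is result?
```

0 + (-3) + 13 + (-8) + 0 = 2

Answer: 2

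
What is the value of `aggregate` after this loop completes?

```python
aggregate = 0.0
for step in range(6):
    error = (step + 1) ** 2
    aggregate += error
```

Sum of squared losses 1² + 2² + ... + 6²
`aggregate` takes the values: 0.0 → 1.0 → 5.0 → 14.0 → 30.0 → 55.0 → 91.0

Answer: 91.0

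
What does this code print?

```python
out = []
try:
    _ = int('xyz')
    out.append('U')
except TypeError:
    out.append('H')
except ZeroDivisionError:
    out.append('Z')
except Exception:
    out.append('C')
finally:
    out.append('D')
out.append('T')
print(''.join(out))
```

Execution trace: 'C' (except Exception) → 'D' (finally) → 'T' (after the try/except). Output: CDT

Answer: CDT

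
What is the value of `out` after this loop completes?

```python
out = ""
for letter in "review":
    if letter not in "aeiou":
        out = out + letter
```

Remove vowels from 'review'
`out` takes the values: "" → "r" → "rv" → "rvw"

Answer: "rvw"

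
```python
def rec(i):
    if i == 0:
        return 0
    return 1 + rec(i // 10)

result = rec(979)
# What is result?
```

Count of digits of 979: 3

Answer: 3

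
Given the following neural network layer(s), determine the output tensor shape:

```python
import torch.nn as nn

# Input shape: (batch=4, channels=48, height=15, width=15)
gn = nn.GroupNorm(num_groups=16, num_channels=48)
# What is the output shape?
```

Input: (4, 48, 15, 15) -> Output: (4, 48, 15, 15)

Answer: (4, 48, 15, 15)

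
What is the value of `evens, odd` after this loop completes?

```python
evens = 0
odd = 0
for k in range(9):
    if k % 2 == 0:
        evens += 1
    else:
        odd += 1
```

Count evens and odds in range(9)
`evens, odd` takes the values: (0, 0) → (1, 0) → (1, 1) → (2, 1) → (2, 2) → (3, 2) → (3, 3) → (4, 3) → (4, 4) → (5, 4)

Answer: 5, 4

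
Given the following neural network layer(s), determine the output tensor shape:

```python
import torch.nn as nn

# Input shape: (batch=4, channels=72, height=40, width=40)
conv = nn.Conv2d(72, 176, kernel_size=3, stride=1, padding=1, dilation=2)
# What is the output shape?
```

Input: (4, 72, 40, 40) -> Output: (4, 176, 38, 38)

Answer: (4, 176, 38, 38)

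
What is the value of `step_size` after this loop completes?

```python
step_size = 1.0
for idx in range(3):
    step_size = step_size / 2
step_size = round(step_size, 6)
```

Halving LR 3 times: 1 / 2^3
`step_size` takes the values: 1.0 → 0.5 → 0.25 → 0.125

Answer: 0.125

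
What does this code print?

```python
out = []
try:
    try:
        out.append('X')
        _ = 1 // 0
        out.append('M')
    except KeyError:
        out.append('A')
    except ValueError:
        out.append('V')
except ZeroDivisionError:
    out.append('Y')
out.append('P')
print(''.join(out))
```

Execution trace: 'X' (try body) → 'Y' (outer except ZeroDivisionError) → 'P' (after the try/except). Output: XYP

Answer: XYP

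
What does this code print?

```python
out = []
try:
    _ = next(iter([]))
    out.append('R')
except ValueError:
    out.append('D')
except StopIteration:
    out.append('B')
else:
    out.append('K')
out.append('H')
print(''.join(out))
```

Execution trace: 'B' (except StopIteration) → 'H' (after the try/except). Output: BH

Answer: BH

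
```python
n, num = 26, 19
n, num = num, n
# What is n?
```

Trace:
`n, num = 26, 19` → n = 26; num = 19
`n, num = num, n` → n = 19; num = 26
So n = 19

Answer: 19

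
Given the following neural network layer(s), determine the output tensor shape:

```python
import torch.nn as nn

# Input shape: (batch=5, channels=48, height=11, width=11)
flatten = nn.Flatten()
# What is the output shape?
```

Input: (5, 48, 11, 11) -> Output: (5, 5808)

Answer: (5, 5808)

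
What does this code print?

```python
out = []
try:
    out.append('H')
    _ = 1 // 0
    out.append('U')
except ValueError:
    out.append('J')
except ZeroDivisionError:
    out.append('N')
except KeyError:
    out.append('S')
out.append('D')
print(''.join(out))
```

Execution trace: 'H' (try body) → 'N' (except ZeroDivisionError) → 'D' (after the try/except). Output: HND

Answer: HND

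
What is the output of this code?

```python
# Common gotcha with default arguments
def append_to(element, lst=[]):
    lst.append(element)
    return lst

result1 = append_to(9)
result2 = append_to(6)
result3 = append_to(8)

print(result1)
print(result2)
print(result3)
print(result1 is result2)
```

Key concept: mutable default argument gotcha.
Step by step:
`result1 = append_to(9)` → result1 = [9]
`result2 = append_to(6)` → result1 = [9, 6] (same object as result2); result2 = [9, 6] (same object as result1)
`result3 = append_to(8)` → result1 = [9, 6, 8] (same object as result2, result3); result2 = [9, 6, 8] (same object as result1, result3); result3 = [9, 6, 8] (same object as result1, result2)
`print(result1)` → prints [9, 6, 8]
`print(result2)` → prints [9, 6, 8]
`print(result3)` → prints [9, 6, 8]
`print(result1 is result2)` → prints True

Answer:
[9, 6, 8]
[9, 6, 8]
[9, 6, 8]
True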